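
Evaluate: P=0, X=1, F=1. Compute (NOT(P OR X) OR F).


P OR X = 1
NOT(1) = 0
0 OR 1 = 1

1


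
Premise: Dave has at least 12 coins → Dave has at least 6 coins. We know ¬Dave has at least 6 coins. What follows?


Modus tollens: P → Q, ¬Q ⊢ ¬P
P: Dave has at least 12 coins
Q: Dave has at least 6 coins
We have P → Q and Q is false.
By modus tollens, P must be false.

It is not the case that Dave has at least 12 coins


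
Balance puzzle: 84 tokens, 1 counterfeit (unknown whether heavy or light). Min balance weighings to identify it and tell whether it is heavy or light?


Let n = 84. 168 possibilities (n tokens × lighter/heavier); each weighing has 3 outcomes.
Bound for k weighings: say the first weighing puts j tokens on each pan. If it tips, the 2j weighed tokens remain suspects (each with a known direction) and k-1 weighings give 3^(k-1) outcomes; 3^(k-1) is odd, so 2j ≤ 3^(k-1) - 1. If it balances, the n - 2j unweighed tokens remain with direction unknown: 2(n - 2j) ≤ 3^(k-1) - 1 by the same parity argument. Adding, n ≤ (3^(k-1) - 1) + (3^(k-1) - 1)/2 = (3^k - 3)/2, and the classical three-group strategy achieves this (3 tokens in 2 weighings, 12 in 3, 39 in 4, 120 in 5).
So we need the smallest k with (3^k - 3)/2 ≥ 84.
k = 4: (3^4 - 3)/2 = 39 < 84 ✗
k = 5: (3^5 - 3)/2 = 120 ≥ 84 ✓

5


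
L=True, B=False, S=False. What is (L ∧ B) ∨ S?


L = True, B = False, S = False
Expression: (L ∧ B) ∨ S
Step 1: L ∧ B = True AND False = False
Step 2: (False) ∨ S = False OR False = False

False


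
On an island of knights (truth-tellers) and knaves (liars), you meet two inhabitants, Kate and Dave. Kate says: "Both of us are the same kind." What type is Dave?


Kate says: "Both of us are the same kind."
Case 1: Kate is a Knight (truth-teller)
  Statement is true → they ARE the same → Dave is also a Knight
Case 2: Kate is a Knave (liar)
  Statement is false → they are NOT the same → Dave is a Knight
In both cases, Dave is a Knight.

Knight


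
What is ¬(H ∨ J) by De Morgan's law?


De Morgan's law: ¬(P ∨ Q) ≡ ¬P ∧ ¬Q
¬(H ∨ J) = ¬H ∧ ¬J

¬H ∧ ¬J


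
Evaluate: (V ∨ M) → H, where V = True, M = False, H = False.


V = True, M = False, H = False
Step 1: V ∨ M = True OR False = True
Step 2: (True) → H: false only when antecedent=True and H=False.
Result: False

False


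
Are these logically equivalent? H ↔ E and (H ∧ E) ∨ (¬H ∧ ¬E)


Expression 1: H ↔ E
Expression 2: (H ∧ E) ∨ (¬H ∧ ¬E)
Truth table (H E | Expr1 Expr2):
  T T |   T     T
  T F |   F     F
  F T |   F     F
  F F |   T     T
All 4 rows agree, so the expressions are logically equivalent.

Yes


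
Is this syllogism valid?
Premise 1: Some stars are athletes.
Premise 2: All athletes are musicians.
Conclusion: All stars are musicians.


Premise 1: Some stars are athletes.
Premise 2: All athletes are musicians.
Conclusion: All stars are musicians.
Fallacy: illicit minor. The minor term (stars) is distributed in the conclusion ('All stars ...') but undistributed in its premise ('Some stars are athletes' doesn't cover all stars).
Only 'Some stars are musicians' follows, not 'All'.

Invalid


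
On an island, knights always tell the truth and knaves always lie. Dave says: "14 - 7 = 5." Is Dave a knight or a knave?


Statement: "14 - 7 = 5."
Actual: 14 - 7 = 7
Claimed: 5
Statement is FALSE → Dave lies → Knave

Knave


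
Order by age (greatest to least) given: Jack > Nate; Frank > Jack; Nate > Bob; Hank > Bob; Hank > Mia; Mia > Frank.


Constraints: Jack > Nate; Frank > Jack; Nate > Bob; Hank > Bob; Hank > Mia; Mia > Frank
Method: at each step, the next-highest is the one remaining person who never appears on the smaller side of a constraint between remaining people.
  Step 1: remaining {Frank, Bob, Mia, Nate, Jack, Hank}; on the smaller side: {Frank, Bob, Mia, Nate, Jack} → Hank is next (Hank > Bob; Hank > Mia).
  Step 2: remaining {Frank, Bob, Mia, Nate, Jack}; on the smaller side: {Frank, Bob, Nate, Jack} → Mia is next (Mia > Frank).
  Step 3: remaining {Frank, Bob, Nate, Jack}; on the smaller side: {Bob, Nate, Jack} → Frank is next (Frank > Jack).
  Step 4: remaining {Bob, Nate, Jack}; on the smaller side: {Bob, Nate} → Jack is next (Jack > Nate).
  Step 5: remaining {Bob, Nate}; on the smaller side: {Bob} → Nate is next (Nate > Bob).
  Step 6: only Bob remains → lowest.
Final ranking (highest to lowest):

Hank > Mia > Frank > Jack > Nate > Bob


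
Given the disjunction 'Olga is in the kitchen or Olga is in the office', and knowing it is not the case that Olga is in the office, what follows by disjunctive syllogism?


Disjunctive syllogism: P ∨ Q, ¬P ⊢ Q
Disjunction: Olga is in the kitchen ∨ Olga is in the office
We know it is not the case that Olga is in the office.
By disjunctive syllogism, the other disjunct must be true.

Olga is in the kitchen


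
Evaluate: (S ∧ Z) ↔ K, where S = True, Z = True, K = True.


S = True, Z = True, K = True
Step 1: S ∧ Z = True AND True = True
Step 2: (True) ↔ K: true when both sides have same truth value.
Result: True ↔ True = True

True


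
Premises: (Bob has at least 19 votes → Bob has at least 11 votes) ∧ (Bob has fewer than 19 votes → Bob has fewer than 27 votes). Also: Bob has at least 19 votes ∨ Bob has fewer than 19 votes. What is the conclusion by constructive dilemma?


Constructive dilemma: (P → Q) ∧ (R → S), P ∨ R ⊢ Q ∨ S
Premise 1: Bob has at least 19 votes → Bob has at least 11 votes
Premise 2: Bob has fewer than 19 votes → Bob has fewer than 27 votes
Premise 3: Bob has at least 19 votes ∨ Bob has fewer than 19 votes
Case 1: Assuming Bob has at least 19 votes, then by Premise 1, Bob has at least 11 votes.
Case 2: Assuming Bob has fewer than 19 votes, then by Premise 2, Bob has fewer than 27 votes.
Since one of Bob has at least 19 votes or Bob has fewer than 19 votes must hold, we get Bob has at least 11 votes or Bob has fewer than 27 votes.

Bob has at least 11 votes or Bob has fewer than 27 votes.


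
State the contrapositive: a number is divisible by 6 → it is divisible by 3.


Original: If a number is divisible by 6, then it is divisible by 3
Contrapositive: If ¬Q, then ¬P
Negate Q: not (it is divisible by 3)
Negate P: not (a number is divisible by 6)

If not (it is divisible by 3), then not (a number is divisible by 6).


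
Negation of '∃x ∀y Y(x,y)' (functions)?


Original: ∃x ∀y Y(x,y)
Rule: ¬∀→∃, ¬∃→∀, negate predicate.
Negation: ∀x ∃y ¬Y(x,y)

∀x ∃y ¬Y(x,y)


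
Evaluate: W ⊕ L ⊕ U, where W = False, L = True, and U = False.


W = False, L = True, U = False
Step 1: W ⊕ L = False XOR True = True
Step 2: True ⊕ U = True XOR False = True
XOR is true when an odd number of operands are true.

True


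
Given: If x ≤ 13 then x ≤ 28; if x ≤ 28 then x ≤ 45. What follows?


Hypothetical syllogism: P → Q, Q → R ⊢ P → R
Premise 1: x ≤ 13 → x ≤ 28
Premise 2: x ≤ 28 → x ≤ 45
Chain the implications: the middle term (x ≤ 28) links the two.
Conclusion: If x ≤ 13, then x ≤ 45.

If x ≤ 13, then x ≤ 45.


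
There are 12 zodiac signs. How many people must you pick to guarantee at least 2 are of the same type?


Pigeonhole: to guarantee k in one of n categories, need (k-1)×n + 1.
k = 2, n = 12
Minimum = (2-1) × 12 + 1 = 1 × 12 + 1

13


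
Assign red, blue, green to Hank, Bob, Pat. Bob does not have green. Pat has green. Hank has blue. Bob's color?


From clues:
  Pat → green
  Hank → blue
By elimination, Bob gets the remaining.

red


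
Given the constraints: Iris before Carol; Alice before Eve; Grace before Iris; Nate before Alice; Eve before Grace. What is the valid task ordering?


Constraints: Iris before Carol; Alice before Eve; Grace before Iris; Nate before Alice; Eve before Grace
Method: repeatedly schedule the remaining task that has no remaining task required before it.
  Step 1: remaining {Nate, Grace, Iris, Alice, Carol, Eve}; every task except Nate still has a predecessor pending → schedule Nate.
  Step 2: remaining {Grace, Iris, Alice, Carol, Eve}; every task except Alice still has a predecessor pending → schedule Alice.
  Step 3: remaining {Grace, Iris, Carol, Eve}; every task except Eve still has a predecessor pending → schedule Eve.
  Step 4: remaining {Grace, Iris, Carol}; every task except Grace still has a predecessor pending → schedule Grace.
  Step 5: remaining {Iris, Carol}; every task except Iris still has a predecessor pending → schedule Iris.
  Step 6: only Carol remains → schedule Carol.
Resulting order:

Nate → Alice → Eve → Grace → Iris → Carol


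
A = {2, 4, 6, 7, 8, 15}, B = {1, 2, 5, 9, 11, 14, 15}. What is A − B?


A = {2, 4, 6, 7, 8, 15}
B = {1, 2, 5, 9, 11, 14, 15}
Operation: difference A − B
In A but not B: 4, 6, 7, 8

{4, 6, 7, 8}


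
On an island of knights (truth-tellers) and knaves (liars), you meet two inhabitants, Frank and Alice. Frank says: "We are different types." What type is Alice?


Frank says: "We are different types."
Case 1: Frank is a Knight (truth-teller)
  Statement is true → they ARE different → Alice is a Knave
Case 2: Frank is a Knave (liar)
  Statement is false → they are NOT different → Alice is a Knave
In both cases, Alice is a Knave.

Knave


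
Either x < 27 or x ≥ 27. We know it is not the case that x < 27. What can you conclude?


Disjunctive syllogism: P ∨ Q, ¬P ⊢ Q
Disjunction: x < 27 ∨ x ≥ 27
We know it is not the case that x < 27.
By disjunctive syllogism, the other disjunct must be true.

x ≥ 27


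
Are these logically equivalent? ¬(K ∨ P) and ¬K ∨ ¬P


Expression 1: ¬(K ∨ P)
Expression 2: ¬K ∨ ¬P
Truth table (K P | Expr1 Expr2):
  T T |   F     F
  T F |   F     T   ← differ
  F T |   F     T   ← differ
  F F |   T     T
Counterexample: K=T, P=F gives Expr1 = F but Expr2 = T, so the expressions are NOT logically equivalent.

No


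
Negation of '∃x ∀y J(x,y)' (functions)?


Original: ∃x ∀y J(x,y)
Rule: ¬∀→∃, ¬∃→∀, negate predicate.
Negation: ∀x ∃y ¬J(x,y)

∀x ∃y ¬J(x,y)


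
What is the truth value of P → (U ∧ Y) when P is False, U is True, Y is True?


P = False, U = True, Y = True
Step 1: U ∧ Y = True AND True = True
Step 2: P → (True): false only when P=True and consequent=False.
Result: True

True


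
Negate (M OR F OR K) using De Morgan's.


De Morgan's law: ¬(P ∨ Q ∨ R) ≡ ¬P ∧ ¬Q ∧ ¬R
¬(M ∨ F ∨ K) = ¬M ∧ ¬F ∧ ¬K

¬M ∧ ¬F ∧ ¬K


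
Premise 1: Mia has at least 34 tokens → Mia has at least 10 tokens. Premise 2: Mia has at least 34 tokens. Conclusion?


Modus ponens: P → Q, P ⊢ Q
P: Mia has at least 34 tokens
Q: Mia has at least 10 tokens
We have P → Q and P is true.
By modus ponens, Q must be true.

Mia has at least 10 tokens


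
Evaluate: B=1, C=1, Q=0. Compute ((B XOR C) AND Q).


B XOR C = 1^1 = 0
0 AND 0 = 0

0


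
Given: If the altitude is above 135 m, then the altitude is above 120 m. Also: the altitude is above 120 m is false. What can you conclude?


Modus tollens: P → Q, ¬Q ⊢ ¬P
P: the altitude is above 135 m
Q: the altitude is above 120 m
We have P → Q and Q is false.
By modus tollens, P must be false.

It is not the case that the altitude is above 135 m


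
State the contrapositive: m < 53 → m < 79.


Original: If m < 53, then m < 79
Contrapositive: If ¬Q, then ¬P
Negate Q: not (m < 79)
Negate P: not (m < 53)

If not (m < 79), then not (m < 53).


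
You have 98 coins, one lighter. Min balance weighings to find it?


Each weighing has 3 outcomes (left heavy / balance / right heavy), so k weighings distinguish at most 3^k cases; splitting into three near-equal groups achieves this.
Need 3^k ≥ 98: 3^4 = 81 < 98 ≤ 3^5 = 243
k = ⌈log₃(98)⌉ = 5

5


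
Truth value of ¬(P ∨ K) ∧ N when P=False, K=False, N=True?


P = False, K = False, N = True
Expression: ¬(P ∨ K) ∧ N
Step 1: P ∨ K = False OR False = False
Step 2: ¬(P ∨ K) = NOT False = True
Step 3: (True) ∧ N = True AND True = True

True


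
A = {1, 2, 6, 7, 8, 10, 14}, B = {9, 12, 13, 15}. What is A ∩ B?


A = {1, 2, 6, 7, 8, 10, 14}
B = {9, 12, 13, 15}
Operation: intersection
Elements in both: none

∅


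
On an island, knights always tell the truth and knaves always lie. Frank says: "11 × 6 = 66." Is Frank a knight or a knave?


Statement: "11 × 6 = 66."
Actual: 11 × 6 = 66
Claimed: 66
Statement is TRUE → Frank tells the truth → Knight

Knight


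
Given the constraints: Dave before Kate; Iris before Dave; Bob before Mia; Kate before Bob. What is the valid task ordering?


Constraints: Dave before Kate; Iris before Dave; Bob before Mia; Kate before Bob
Method: repeatedly schedule the remaining task that has no remaining task required before it.
  Step 1: remaining {Dave, Kate, Iris, Bob, Mia}; every task except Iris still has a predecessor pending → schedule Iris.
  Step 2: remaining {Dave, Kate, Bob, Mia}; every task except Dave still has a predecessor pending → schedule Dave.
  Step 3: remaining {Kate, Bob, Mia}; every task except Kate still has a predecessor pending → schedule Kate.
  Step 4: remaining {Bob, Mia}; every task except Bob still has a predecessor pending → schedule Bob.
  Step 5: only Mia remains → schedule Mia.
Resulting order:

Iris → Dave → Kate → Bob → Mia


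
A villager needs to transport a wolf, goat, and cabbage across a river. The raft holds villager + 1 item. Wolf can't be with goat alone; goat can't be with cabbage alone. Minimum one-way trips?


1. villager+goat → 2. villager ← 3. villager+wolf → 4. villager+goat ← 5. villager+cabbage → 6. villager ← 7. villager+goat →
Minimum trips = 7

7


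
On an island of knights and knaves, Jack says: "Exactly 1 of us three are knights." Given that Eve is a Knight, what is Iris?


Jack claims exactly 1 knights among Jack, Eve, Iris.
Given: Eve is a Knight.

Case 1: Jack is a Knight (tells truth)
  Then exactly 1 of the three are knights.
  Counting Jack, Eve: 2 knight(s) so far. Need -1 more → impossible.
Case 2: Jack is a Knave (lies)
  Then the count is NOT 1.
  If Iris = Knave, count = 1 = 1 → claim would be true, contradicts lie.
  If Iris = Knight, count = 2 ≠ 1 → lie confirmed ✓

Iris is a Knight.

Knight


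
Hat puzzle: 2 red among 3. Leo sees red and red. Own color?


Total red = 2, seen red = 2
Own red = 2 - 2 = 0
Leo's hat is blue.

blue


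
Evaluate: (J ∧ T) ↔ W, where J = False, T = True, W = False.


J = False, T = True, W = False
Step 1: J ∧ T = False AND True = False
Step 2: (False) ↔ W: true when both sides have same truth value.
Result: False ↔ False = True

True


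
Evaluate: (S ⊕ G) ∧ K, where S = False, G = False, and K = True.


S = False, G = False, K = True
Step 1: S ⊕ G = False XOR False = False
Step 2: False ∧ K = False AND True = False
XOR true when exactly one of S,G is true; then AND with K.

False


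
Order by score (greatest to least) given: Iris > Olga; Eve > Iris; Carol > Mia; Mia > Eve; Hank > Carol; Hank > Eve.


Constraints: Iris > Olga; Eve > Iris; Carol > Mia; Mia > Eve; Hank > Carol; Hank > Eve
Method: at each step, the next-highest is the one remaining person who never appears on the smaller side of a constraint between remaining people.
  Step 1: remaining {Olga, Eve, Hank, Carol, Mia, Iris}; on the smaller side: {Olga, Eve, Carol, Mia, Iris} → Hank is next (Hank > Carol; Hank > Eve).
  Step 2: remaining {Olga, Eve, Carol, Mia, Iris}; on the smaller side: {Olga, Eve, Mia, Iris} → Carol is next (Carol > Mia).
  Step 3: remaining {Olga, Eve, Mia, Iris}; on the smaller side: {Olga, Eve, Iris} → Mia is next (Mia > Eve).
  Step 4: remaining {Olga, Eve, Iris}; on the smaller side: {Olga, Iris} → Eve is next (Eve > Iris).
  Step 5: remaining {Olga, Iris}; on the smaller side: {Olga} → Iris is next (Iris > Olga).
  Step 6: only Olga remains → lowest.
Final ranking (highest to lowest):

Hank > Carol > Mia > Eve > Iris > Olga


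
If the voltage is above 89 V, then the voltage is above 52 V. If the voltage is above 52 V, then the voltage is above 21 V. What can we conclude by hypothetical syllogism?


Hypothetical syllogism: P → Q, Q → R ⊢ P → R
Premise 1: the voltage is above 89 V → the voltage is above 52 V
Premise 2: the voltage is above 52 V → the voltage is above 21 V
Chain the implications: the middle term (the voltage is above 52 V) links the two.
Conclusion: If the voltage is above 89 V, then the voltage is above 21 V.

If the voltage is above 89 V, then the voltage is above 21 V.


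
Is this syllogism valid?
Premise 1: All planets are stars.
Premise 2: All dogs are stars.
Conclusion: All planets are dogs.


Premise 1: All planets are stars.
Premise 2: All dogs are stars.
Conclusion: All planets are dogs.
Fallacy: undistributed middle. stars is predicate in both.
Counterexample: planets and dogs could be disjoint subsets of stars.

Invalid


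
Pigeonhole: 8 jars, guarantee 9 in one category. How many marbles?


Pigeonhole: to guarantee k in one of n categories, need (k-1)×n + 1.
k = 9, n = 8
Minimum = (9-1) × 8 + 1 = 8 × 8 + 1

65


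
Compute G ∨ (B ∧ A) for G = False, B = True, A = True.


G = False, B = True, A = True
Step 1: B ∧ A = True AND True = True
Step 2: G ∨ True = False OR True = True
AND evaluated first (higher precedence); then OR applied.

True


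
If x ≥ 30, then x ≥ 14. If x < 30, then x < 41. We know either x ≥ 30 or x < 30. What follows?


Constructive dilemma: (P → Q) ∧ (R → S), P ∨ R ⊢ Q ∨ S
Premise 1: x ≥ 30 → x ≥ 14
Premise 2: x < 30 → x < 41
Premise 3: x ≥ 30 ∨ x < 30
Case 1: Assuming x ≥ 30, then by Premise 1, x ≥ 14.
Case 2: Assuming x < 30, then by Premise 2, x < 41.
Since one of x ≥ 30 or x < 30 must hold, we get x ≥ 14 or x < 41.

x ≥ 14 or x < 41.


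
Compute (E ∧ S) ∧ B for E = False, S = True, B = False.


E = False, S = True, B = False
Step 1: E ∧ S = False AND True = False
Step 2: False ∧ B = False AND False = False
AND is true only when ALL operands are true.

False


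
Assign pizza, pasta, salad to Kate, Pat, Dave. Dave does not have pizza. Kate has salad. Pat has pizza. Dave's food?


From clues:
  Pat → pizza
  Kate → salad
By elimination, Dave gets the remaining.

pasta


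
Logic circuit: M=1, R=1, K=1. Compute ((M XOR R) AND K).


M XOR R = 1^1 = 0
0 AND 1 = 0

0


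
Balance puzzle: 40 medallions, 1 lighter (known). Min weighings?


Each weighing has 3 outcomes (left heavy / balance / right heavy), so k weighings distinguish at most 3^k cases; splitting into three near-equal groups achieves this.
Need 3^k ≥ 40: 3^3 = 27 < 40 ≤ 3^4 = 81
k = ⌈log₃(40)⌉ = 4

4


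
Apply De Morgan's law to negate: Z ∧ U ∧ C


De Morgan's law: ¬(P ∧ Q ∧ R) ≡ ¬P ∨ ¬Q ∨ ¬R
¬(Z ∧ U ∧ C) = ¬Z ∨ ¬U ∨ ¬C

¬Z ∨ ¬U ∨ ¬C


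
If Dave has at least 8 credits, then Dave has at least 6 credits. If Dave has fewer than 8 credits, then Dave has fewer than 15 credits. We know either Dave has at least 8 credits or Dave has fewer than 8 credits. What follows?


Constructive dilemma: (P → Q) ∧ (R → S), P ∨ R ⊢ Q ∨ S
Premise 1: Dave has at least 8 credits → Dave has at least 6 credits
Premise 2: Dave has fewer than 8 credits → Dave has fewer than 15 credits
Premise 3: Dave has at least 8 credits ∨ Dave has fewer than 8 credits
Case 1: Assuming Dave has at least 8 credits, then by Premise 1, Dave has at least 6 credits.
Case 2: Assuming Dave has fewer than 8 credits, then by Premise 2, Dave has fewer than 15 credits.
Since one of Dave has at least 8 credits or Dave has fewer than 8 credits must hold, we get Dave has at least 6 credits or Dave has fewer than 15 credits.

Dave has at least 6 credits or Dave has fewer than 15 credits.


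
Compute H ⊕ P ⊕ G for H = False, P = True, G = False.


H = False, P = True, G = False
Step 1: H ⊕ P = False XOR True = True
Step 2: True ⊕ G = True XOR False = True
XOR is true when an odd number of operands are true.

True


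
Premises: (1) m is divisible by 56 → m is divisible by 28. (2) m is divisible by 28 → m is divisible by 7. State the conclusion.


Hypothetical syllogism: P → Q, Q → R ⊢ P → R
Premise 1: m is divisible by 56 → m is divisible by 28
Premise 2: m is divisible by 28 → m is divisible by 7
Chain the implications: the middle term (m is divisible by 28) links the two.
Conclusion: If m is divisible by 56, then m is divisible by 7.

If m is divisible by 56, then m is divisible by 7.


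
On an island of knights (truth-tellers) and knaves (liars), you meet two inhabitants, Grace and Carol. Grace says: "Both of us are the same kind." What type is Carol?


Grace says: "Both of us are the same kind."
Case 1: Grace is a Knight (truth-teller)
  Statement is true → they ARE the same → Carol is also a Knight
Case 2: Grace is a Knave (liar)
  Statement is false → they are NOT the same → Carol is a Knight
In both cases, Carol is a Knight.

Knight


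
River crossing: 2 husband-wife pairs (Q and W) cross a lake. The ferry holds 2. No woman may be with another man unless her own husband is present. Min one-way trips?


Label couples Q and W.
1. WQ+WW → (far: WQ,WW; near: HQ,HW)
2. WQ ←   (far: WW; near: HQ,HW,WQ)
3. HQ+HW → (far: HQ,HW,WW; near: WQ)
4. HQ ←   (far: HW,WW; near: HQ,WQ)  — HQ returns, since WQ is alone on near bank
5. HQ+WQ → (far: all four; near: empty)
Every state respects the constraint.
Minimum trips = 5

5


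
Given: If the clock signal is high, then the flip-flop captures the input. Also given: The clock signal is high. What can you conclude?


Modus ponens: P → Q, P ⊢ Q
P: the clock signal is high
Q: the flip-flop captures the input
We have P → Q and P is true.
By modus ponens, Q must be true.

The flip-flop captures the input


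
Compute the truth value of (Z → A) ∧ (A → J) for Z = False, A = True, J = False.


Z = False, A = True, J = False
Step 1: Z → A is false only when Z=True and A=False. Result: True
Step 2: A → J is false only when A=True and J=False. Result: False
Step 3: True ∧ False = False

False


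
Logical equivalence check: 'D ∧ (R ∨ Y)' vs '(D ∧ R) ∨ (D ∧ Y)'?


Expression 1: D ∧ (R ∨ Y)
Expression 2: (D ∧ R) ∨ (D ∧ Y)
Truth table (D R Y | Expr1 Expr2):
  T T T |   T     T
  T T F |   T     T
  T F T |   T     T
  T F F |   F     F
  F T T |   F     F
  F T F |   F     F
  F F T |   F     F
  F F F |   F     F
All 8 rows agree, so the expressions are logically equivalent.

Yes


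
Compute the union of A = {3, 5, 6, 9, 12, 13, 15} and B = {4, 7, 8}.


A = {3, 5, 6, 9, 12, 13, 15}
B = {4, 7, 8}
Operation: union
All elements combined: 3, 4, 5, 6, 7, 8, 9, 12, 13, 15

{3, 4, 5, 6, 7, 8, 9, 12, 13, 15}


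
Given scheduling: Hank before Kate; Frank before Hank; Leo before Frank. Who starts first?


Constraints: Hank before Kate; Frank before Hank; Leo before Frank
The first task can have nothing scheduled before it, so it must never appear on the right of a 'before'.
Tasks appearing after some 'before': Kate, Hank, Frank.
The only task not in that list is Leo → it is first.

Leo


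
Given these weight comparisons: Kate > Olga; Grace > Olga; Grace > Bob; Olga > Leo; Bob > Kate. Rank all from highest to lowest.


Constraints: Kate > Olga; Grace > Olga; Grace > Bob; Olga > Leo; Bob > Kate
Method: at each step, the next-highest is the one remaining person who never appears on the smaller side of a constraint between remaining people.
  Step 1: remaining {Leo, Olga, Kate, Bob, Grace}; on the smaller side: {Leo, Olga, Kate, Bob} → Grace is next (Grace > Olga; Grace > Bob).
  Step 2: remaining {Leo, Olga, Kate, Bob}; on the smaller side: {Leo, Olga, Kate} → Bob is next (Bob > Kate).
  Step 3: remaining {Leo, Olga, Kate}; on the smaller side: {Leo, Olga} → Kate is next (Kate > Olga).
  Step 4: remaining {Leo, Olga}; on the smaller side: {Leo} → Olga is next (Olga > Leo).
  Step 5: only Leo remains → lowest.
Final ranking (highest to lowest):

Grace > Bob > Kate > Olga > Leo


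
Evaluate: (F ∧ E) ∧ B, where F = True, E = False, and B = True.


F = True, E = False, B = True
Step 1: F ∧ E = True AND False = False
Step 2: False ∧ B = False AND True = False
AND is true only when ALL operands are true.

False


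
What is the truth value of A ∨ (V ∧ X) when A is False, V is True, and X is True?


A = False, V = True, X = True
Step 1: V ∧ X = True AND True = True
Step 2: A ∨ True = False OR True = True
AND evaluated first (higher precedence); then OR applied.

True


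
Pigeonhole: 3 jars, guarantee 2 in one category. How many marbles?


Pigeonhole: to guarantee k in one of n categories, need (k-1)×n + 1.
k = 2, n = 3
Minimum = (2-1) × 3 + 1 = 1 × 3 + 1

4


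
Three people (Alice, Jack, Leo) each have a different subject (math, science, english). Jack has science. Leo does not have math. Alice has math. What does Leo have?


From clues:
  Alice → math
  Jack → science
By elimination, Leo gets the remaining.

english


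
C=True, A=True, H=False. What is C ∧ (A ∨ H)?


C = True, A = True, H = False
Expression: C ∧ (A ∨ H)
Step 1: A ∨ H = True OR False = True
Step 2: C ∧ (True) = True AND True = True

True


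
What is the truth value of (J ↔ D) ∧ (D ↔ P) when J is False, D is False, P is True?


J = False, D = False, P = True
Step 1: J ↔ D is true when J and D have the same value. Result: True
Step 2: D ↔ P is true when D and P have the same value. Result: False
Step 3: True ∧ False = False

False


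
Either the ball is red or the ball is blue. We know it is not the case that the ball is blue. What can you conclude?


Disjunctive syllogism: P ∨ Q, ¬P ⊢ Q
Disjunction: the ball is red ∨ the ball is blue
We know it is not the case that the ball is blue.
By disjunctive syllogism, the other disjunct must be true.

The ball is red


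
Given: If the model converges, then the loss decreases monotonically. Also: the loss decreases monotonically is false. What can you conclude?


Modus tollens: P → Q, ¬Q ⊢ ¬P
P: the model converges
Q: the loss decreases monotonically
We have P → Q and Q is false.
By modus tollens, P must be false.

It is not the case that the model converges


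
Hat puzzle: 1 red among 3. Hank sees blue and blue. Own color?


Total red = 1, seen red = 0
Own red = 1 - 0 = 1
Hank's hat is red.

red


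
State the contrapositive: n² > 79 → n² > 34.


Original: If n² > 79, then n² > 34
Contrapositive: If ¬Q, then ¬P
Negate Q: not (n² > 34)
Negate P: not (n² > 79)

If not (n² > 34), then not (n² > 79).


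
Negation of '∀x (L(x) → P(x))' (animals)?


Original: ∀x (L(x) → P(x))
Rule: ¬∀→∃, ¬∃→∀, negate predicate.
Negation: ∃x (L(x) ∧ ¬P(x))

∃x (L(x) ∧ ¬P(x))


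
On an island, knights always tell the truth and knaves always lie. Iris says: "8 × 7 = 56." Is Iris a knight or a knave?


Statement: "8 × 7 = 56."
Actual: 8 × 7 = 56
Claimed: 56
Statement is TRUE → Iris tells the truth → Knight

Knight


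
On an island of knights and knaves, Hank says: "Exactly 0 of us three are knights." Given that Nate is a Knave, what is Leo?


Hank claims exactly 0 knights among Hank, Nate, Leo.
Given: Nate is a Knave.

Case 1: Hank is a Knight (tells truth)
  Then exactly 0 of the three are knights.
  Counting Hank, Nate: 1 knight(s) so far. Need -1 more → impossible.
Case 2: Hank is a Knave (lies)
  Then the count is NOT 0.
  If Leo = Knave, count = 0 = 0 → claim would be true, contradicts lie.
  If Leo = Knight, count = 1 ≠ 0 → lie confirmed ✓

Leo is a Knight.

Knight


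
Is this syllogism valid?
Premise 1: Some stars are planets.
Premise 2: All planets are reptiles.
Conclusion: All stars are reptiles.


Premise 1: Some stars are planets.
Premise 2: All planets are reptiles.
Conclusion: All stars are reptiles.
Fallacy: illicit minor. The minor term (stars) is distributed in the conclusion ('All stars ...') but undistributed in its premise ('Some stars are planets' doesn't cover all stars).
Only 'Some stars are reptiles' follows, not 'All'.

Invalid


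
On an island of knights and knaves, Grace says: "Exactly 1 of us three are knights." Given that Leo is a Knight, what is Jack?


Grace claims exactly 1 knights among Grace, Leo, Jack.
Given: Leo is a Knight.

Case 1: Grace is a Knight (tells truth)
  Then exactly 1 of the three are knights.
  Counting Grace, Leo: 2 knight(s) so far. Need -1 more → impossible.
Case 2: Grace is a Knave (lies)
  Then the count is NOT 1.
  If Jack = Knave, count = 1 = 1 → claim would be true, contradicts lie.
  If Jack = Knight, count = 2 ≠ 1 → lie confirmed ✓

Jack is a Knight.

Knight


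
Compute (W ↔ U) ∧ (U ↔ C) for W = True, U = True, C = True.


W = True, U = True, C = True
Step 1: W ↔ U is true when W and U have the same value. Result: True
Step 2: U ↔ C is true when U and C have the same value. Result: True
Step 3: True ∧ True = True

True


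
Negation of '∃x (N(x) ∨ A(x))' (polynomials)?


Original: ∃x (N(x) ∨ A(x))
Rule: ¬∀→∃, ¬∃→∀, negate predicate.
Negation: ∀x (¬N(x) ∧ ¬A(x))

∀x (¬N(x) ∧ ¬A(x))


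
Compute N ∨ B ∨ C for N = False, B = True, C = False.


N = False, B = True, C = False
Step 1: N ∨ B = False OR True = True
Step 2: True ∨ C = True OR False = True
OR is true when at least one operand is true.

True


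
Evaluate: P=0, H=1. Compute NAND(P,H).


P AND H = 0
NOT(0) = 1

1


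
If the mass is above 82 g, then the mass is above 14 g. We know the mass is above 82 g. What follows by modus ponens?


Modus ponens: P → Q, P ⊢ Q
P: the mass is above 82 g
Q: the mass is above 14 g
We have P → Q and P is true.
By modus ponens, Q must be true.

The mass is above 14 g


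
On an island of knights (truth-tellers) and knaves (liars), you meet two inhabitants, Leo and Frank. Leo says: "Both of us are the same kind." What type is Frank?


Leo says: "Both of us are the same kind."
Case 1: Leo is a Knight (truth-teller)
  Statement is true → they ARE the same → Frank is also a Knight
Case 2: Leo is a Knave (liar)
  Statement is false → they are NOT the same → Frank is a Knight
In both cases, Frank is a Knight.

Knight


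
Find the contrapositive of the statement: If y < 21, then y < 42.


Original: If y < 21, then y < 42
Contrapositive: If ¬Q, then ¬P
Negate Q: not (y < 42)
Negate P: not (y < 21)

If not (y < 42), then not (y < 21).


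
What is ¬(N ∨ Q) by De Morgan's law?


De Morgan's law: ¬(P ∨ Q) ≡ ¬P ∧ ¬Q
¬(N ∨ Q) = ¬N ∧ ¬Q

¬N ∧ ¬Q


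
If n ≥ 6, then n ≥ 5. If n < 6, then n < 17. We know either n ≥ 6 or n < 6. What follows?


Constructive dilemma: (P → Q) ∧ (R → S), P ∨ R ⊢ Q ∨ S
Premise 1: n ≥ 6 → n ≥ 5
Premise 2: n < 6 → n < 17
Premise 3: n ≥ 6 ∨ n < 6
Case 1: Assuming n ≥ 6, then by Premise 1, n ≥ 5.
Case 2: Assuming n < 6, then by Premise 2, n < 17.
Since one of n ≥ 6 or n < 6 must hold, we get n ≥ 5 or n < 17.

n ≥ 5 or n < 17.


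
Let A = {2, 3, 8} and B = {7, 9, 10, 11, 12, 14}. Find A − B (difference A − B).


A = {2, 3, 8}
B = {7, 9, 10, 11, 12, 14}
Operation: difference A − B
In A but not B: 2, 3, 8

{2, 3, 8}


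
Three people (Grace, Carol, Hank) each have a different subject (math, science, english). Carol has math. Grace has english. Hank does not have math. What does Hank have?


From clues:
  Grace → english
  Carol → math
By elimination, Hank gets the remaining.

science


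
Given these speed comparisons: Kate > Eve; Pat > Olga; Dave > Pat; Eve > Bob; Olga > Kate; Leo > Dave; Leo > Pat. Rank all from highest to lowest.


Constraints: Kate > Eve; Pat > Olga; Dave > Pat; Eve > Bob; Olga > Kate; Leo > Dave; Leo > Pat
Method: at each step, the next-highest is the one remaining person who never appears on the smaller side of a constraint between remaining people.
  Step 1: remaining {Leo, Eve, Pat, Dave, Bob, Olga, Kate}; on the smaller side: {Eve, Pat, Dave, Bob, Olga, Kate} → Leo is next (Leo > Dave; Leo > Pat).
  Step 2: remaining {Eve, Pat, Dave, Bob, Olga, Kate}; on the smaller side: {Eve, Pat, Bob, Olga, Kate} → Dave is next (Dave > Pat).
  Step 3: remaining {Eve, Pat, Bob, Olga, Kate}; on the smaller side: {Eve, Bob, Olga, Kate} → Pat is next (Pat > Olga).
  Step 4: remaining {Eve, Bob, Olga, Kate}; on the smaller side: {Eve, Bob, Kate} → Olga is next (Olga > Kate).
  Step 5: remaining {Eve, Bob, Kate}; on the smaller side: {Eve, Bob} → Kate is next (Kate > Eve).
  Step 6: remaining {Eve, Bob}; on the smaller side: {Bob} → Eve is next (Eve > Bob).
  Step 7: only Bob remains → lowest.
Final ranking (highest to lowest):

Leo > Dave > Pat > Olga > Kate > Eve > Bob


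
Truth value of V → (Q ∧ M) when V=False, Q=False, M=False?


V = False, Q = False, M = False
Expression: V → (Q ∧ M)
Step 1: Q ∧ M = False AND False = False
Step 2: V → (False) = False → False = True

True


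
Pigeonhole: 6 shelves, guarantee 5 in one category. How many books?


Pigeonhole: to guarantee k in one of n categories, need (k-1)×n + 1.
k = 5, n = 6
Minimum = (5-1) × 6 + 1 = 4 × 6 + 1

25


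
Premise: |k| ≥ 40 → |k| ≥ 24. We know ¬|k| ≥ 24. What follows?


Modus tollens: P → Q, ¬Q ⊢ ¬P
P: |k| ≥ 40
Q: |k| ≥ 24
We have P → Q and Q is false.
By modus tollens, P must be false.

It is not the case that |k| ≥ 40


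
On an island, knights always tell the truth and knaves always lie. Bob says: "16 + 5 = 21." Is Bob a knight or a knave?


Statement: "16 + 5 = 21."
Actual: 16 + 5 = 21
Claimed: 21
Statement is TRUE → Bob tells the truth → Knight

Knight


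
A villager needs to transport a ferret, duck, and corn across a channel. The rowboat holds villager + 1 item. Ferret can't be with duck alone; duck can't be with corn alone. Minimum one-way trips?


1. villager+duck → 2. villager ← 3. villager+ferret → 4. villager+duck ← 5. villager+corn → 6. villager ← 7. villager+duck →
Minimum trips = 7

7


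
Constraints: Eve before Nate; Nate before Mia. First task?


Constraints: Eve before Nate; Nate before Mia
The first task can have nothing scheduled before it, so it must never appear on the right of a 'before'.
Tasks appearing after some 'before': Nate, Mia.
The only task not in that list is Eve → it is first.

Eve


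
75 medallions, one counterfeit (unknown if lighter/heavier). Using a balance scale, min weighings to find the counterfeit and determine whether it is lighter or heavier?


Let n = 75. 150 possibilities (n medallions × lighter/heavier); each weighing has 3 outcomes.
Bound for k weighings: say the first weighing puts j medallions on each pan. If it tips, the 2j weighed medallions remain suspects (each with a known direction) and k-1 weighings give 3^(k-1) outcomes; 3^(k-1) is odd, so 2j ≤ 3^(k-1) - 1. If it balances, the n - 2j unweighed medallions remain with direction unknown: 2(n - 2j) ≤ 3^(k-1) - 1 by the same parity argument. Adding, n ≤ (3^(k-1) - 1) + (3^(k-1) - 1)/2 = (3^k - 3)/2, and the classical three-group strategy achieves this (3 medallions in 2 weighings, 12 in 3, 39 in 4, 120 in 5).
So we need the smallest k with (3^k - 3)/2 ≥ 75.
k = 4: (3^4 - 3)/2 = 39 < 75 ✗
k = 5: (3^5 - 3)/2 = 120 ≥ 75 ✓

5


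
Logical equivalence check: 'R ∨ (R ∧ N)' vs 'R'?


Expression 1: R ∨ (R ∧ N)
Expression 2: R
Truth table (R N | Expr1 Expr2):
  T T |   T     T
  T F |   T     T
  F T |   F     F
  F F |   F     F
All 4 rows agree, so the expressions are logically equivalent.

Yes


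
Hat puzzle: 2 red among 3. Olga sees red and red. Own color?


Total red = 2, seen red = 2
Own red = 2 - 2 = 0
Olga's hat is blue.

blue


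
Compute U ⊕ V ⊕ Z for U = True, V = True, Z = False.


U = True, V = True, Z = False
Step 1: U ⊕ V = True XOR True = False
Step 2: False ⊕ Z = False XOR False = False
XOR is true when an odd number of operands are true.

False


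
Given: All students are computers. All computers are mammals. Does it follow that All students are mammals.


Premise 1: All students are computers.
Premise 2: All computers are mammals.
Conclusion: All students are mammals.
Barbara syllogism (AAA-1): All A are B, All B are C → All A are C.
Middle term (computers) distributed in premise 2.

Valid


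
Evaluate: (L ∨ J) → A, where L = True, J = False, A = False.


L = True, J = False, A = False
Step 1: L ∨ J = True OR False = True
Step 2: (True) → A: false only when antecedent=True and A=False.
Result: False

False


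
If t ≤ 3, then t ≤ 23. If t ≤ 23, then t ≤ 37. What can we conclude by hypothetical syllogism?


Hypothetical syllogism: P → Q, Q → R ⊢ P → R
Premise 1: t ≤ 3 → t ≤ 23
Premise 2: t ≤ 23 → t ≤ 37
Chain the implications: the middle term (t ≤ 23) links the two.
Conclusion: If t ≤ 3, then t ≤ 37.

If t ≤ 3, then t ≤ 37.


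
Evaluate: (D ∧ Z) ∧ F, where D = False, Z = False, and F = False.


D = False, Z = False, F = False
Step 1: D ∧ Z = False AND False = False
Step 2: False ∧ F = False AND False = False
AND is true only when ALL operands are true.

False


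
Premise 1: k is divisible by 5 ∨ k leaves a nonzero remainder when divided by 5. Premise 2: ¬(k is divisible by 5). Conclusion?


Disjunctive syllogism: P ∨ Q, ¬P ⊢ Q
Disjunction: k is divisible by 5 ∨ k leaves a nonzero remainder when divided by 5
We know it is not the case that k is divisible by 5.
By disjunctive syllogism, the other disjunct must be true.

k leaves a nonzero remainder when divided by 5


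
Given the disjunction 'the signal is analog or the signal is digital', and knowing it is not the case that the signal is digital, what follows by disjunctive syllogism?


Disjunctive syllogism: P ∨ Q, ¬P ⊢ Q
Disjunction: the signal is analog ∨ the signal is digital
We know it is not the case that the signal is digital.
By disjunctive syllogism, the other disjunct must be true.

The signal is analog


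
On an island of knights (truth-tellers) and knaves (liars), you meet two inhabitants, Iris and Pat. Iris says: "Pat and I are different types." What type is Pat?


Iris says: "Pat and I are different types."
Case 1: Iris is a Knight (truth-teller)
  Statement is true → they ARE different → Pat is a Knave
Case 2: Iris is a Knave (liar)
  Statement is false → they are NOT different → Pat is a Knave
In both cases, Pat is a Knave.

Knave


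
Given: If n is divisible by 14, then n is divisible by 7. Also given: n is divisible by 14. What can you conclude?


Modus ponens: P → Q, P ⊢ Q
P: n is divisible by 14
Q: n is divisible by 7
We have P → Q and P is true.
By modus ponens, Q must be true.

n is divisible by 7


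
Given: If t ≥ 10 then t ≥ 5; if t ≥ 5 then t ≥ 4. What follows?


Hypothetical syllogism: P → Q, Q → R ⊢ P → R
Premise 1: t ≥ 10 → t ≥ 5
Premise 2: t ≥ 5 → t ≥ 4
Chain the implications: the middle term (t ≥ 5) links the two.
Conclusion: If t ≥ 10, then t ≥ 4.

If t ≥ 10, then t ≥ 4.


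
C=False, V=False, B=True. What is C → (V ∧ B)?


C = False, V = False, B = True
Expression: C → (V ∧ B)
Step 1: V ∧ B = False AND True = False
Step 2: C → (False) = False → False = True

True


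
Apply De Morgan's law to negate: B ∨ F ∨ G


De Morgan's law: ¬(P ∨ Q ∨ R) ≡ ¬P ∧ ¬Q ∧ ¬R
¬(B ∨ F ∨ G) = ¬B ∧ ¬F ∧ ¬G

¬B ∧ ¬F ∧ ¬G
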